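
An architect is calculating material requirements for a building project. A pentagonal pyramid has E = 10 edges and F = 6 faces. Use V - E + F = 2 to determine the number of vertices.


Polyhedron: pentagonal pyramid
Euler's formula for convex polyhedra: V - E + F = 2
Given: E = 10 edges and F = 6 faces
Solve for V:
V = 2 + E - F = 2 + 10 - 6 = 6
6 vertices


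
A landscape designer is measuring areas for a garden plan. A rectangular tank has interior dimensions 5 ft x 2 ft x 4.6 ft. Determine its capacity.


Shape: rectangular prism
l = 5 ft, w = 2 ft, h = 4.6 ft
Formula: V = l * w * h
V = 5 * 2 * 4.6
V = 10 * 4.6
V = 46
46 ft^3


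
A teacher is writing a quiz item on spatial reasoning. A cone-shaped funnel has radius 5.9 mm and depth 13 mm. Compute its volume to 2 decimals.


Shape: cone
Radius r = 5.9 mm, Height h = 13 mm
Formula: V = (1/3) * pi * r^2 * h
r^2 = 34.81
pi * r^2 * h = pi * 34.81 * 13 = 452.53 * pi
V = 452.53 * pi / 3
V = 473.89
473.89 mm^3


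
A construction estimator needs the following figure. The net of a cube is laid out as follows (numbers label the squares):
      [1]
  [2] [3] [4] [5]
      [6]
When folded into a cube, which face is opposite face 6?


Net: cross layout. Take square 3 as the base (bottom).
Fold the four squares in the horizontal row up around 3: 2 -> left, 4 -> right, 5 wraps to the top.
Fold 1 and 6 up from 3: 1 -> back, 6 -> front.
Opposite pairs are therefore: (1, 6), (2, 4), (3, 5).
Face 6 is opposite face 1.
face 1


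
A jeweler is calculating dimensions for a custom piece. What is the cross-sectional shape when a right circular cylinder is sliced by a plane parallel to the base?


Solid: right circular cylinder
Cutting plane: parallel to the base
Visualize the intersection of the plane with the solid's surface.
The boundary of the cut region is a circle.
circle


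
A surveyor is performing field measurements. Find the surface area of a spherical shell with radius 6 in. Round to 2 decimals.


Shape: sphere
Radius r = 6 in
Formula: SA = 4 * pi * r^2
r^2 = 36
SA = 4 * pi * 36
SA = 144 * pi
SA = 452.39
452.39 in^2


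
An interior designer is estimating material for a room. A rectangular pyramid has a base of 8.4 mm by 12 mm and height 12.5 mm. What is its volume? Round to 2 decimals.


Shape: rectangular pyramid
Base: 8.4 mm x 12 mm, Height h = 12.5 mm
Formula: V = (1/3) * base_area * h
base_area = 8.4 * 12 = 100.8
base_area * h = 100.8 * 12.5 = 1260
V = 1260 / 3
V = 420
420 mm^3


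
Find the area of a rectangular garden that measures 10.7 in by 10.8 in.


Shape: rectangle
Length l = 10.7 in, Width w = 10.8 in
Formula: A = l * w
A = 10.7 * 10.8
A = 115.56
115.56 in^2


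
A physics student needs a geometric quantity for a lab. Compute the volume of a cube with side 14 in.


Shape: cube
Side s = 14 in
Formula: V = s^3
V = 14 * 14 * 14
V = 196 * 14
V = 2744
2744 in^3


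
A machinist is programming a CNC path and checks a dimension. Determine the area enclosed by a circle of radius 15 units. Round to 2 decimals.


Shape: circle
Radius r = 15 units
Formula: A = pi * r^2
r^2 = 15^2 = 225
A = pi * 225
A = 706.86
706.86 units^2


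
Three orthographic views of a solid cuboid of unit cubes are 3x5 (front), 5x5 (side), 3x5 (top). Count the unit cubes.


Orthographic views of a solid rectangular block:
Front view 3 x 5 -> length = 3, height = 5
Side view 5 x 5 -> width = 5, height = 5 (consistent)
Top view 3 x 5 -> confirms length = 3, width = 5
The block is 3 x 5 x 5.
Total unit cubes = 3 * 5 * 5 = 75
75 unit cubes


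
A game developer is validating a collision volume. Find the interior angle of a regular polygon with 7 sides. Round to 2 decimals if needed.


Shape: regular heptagon (7 sides)
Formula: interior angle = (n - 2) * 180 / n
(n - 2) = 5
(n - 2) * 180 = 900
angle = 900 / 7
angle = 128.57
128.57 degrees


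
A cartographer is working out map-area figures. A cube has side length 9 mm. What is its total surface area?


Shape: cube
Side s = 9 mm
A cube has 6 square faces.
Formula: SA = 6 * s^2
s^2 = 81
SA = 6 * 81
SA = 486
486 mm^2


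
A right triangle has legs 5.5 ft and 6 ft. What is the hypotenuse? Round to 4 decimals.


Shape: right triangle
Legs a = 5.5 ft, b = 6 ft
Formula: c = sqrt(a^2 + b^2)
a^2 = 30.25, b^2 = 36
a^2 + b^2 = 66.25
c = sqrt(66.25)
c = 8.1394
8.1394 ft


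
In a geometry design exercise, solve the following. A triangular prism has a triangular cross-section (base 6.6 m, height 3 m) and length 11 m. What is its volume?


Shape: triangular prism
Triangle base = 6.6 m, triangle height = 3 m, prism length L = 11 m
Formula: V = (1/2 * b * h_tri) * L
Cross-section area = 0.5 * 6.6 * 3 = 9.9
V = 9.9 * 11
V = 108.9
108.9 m^3


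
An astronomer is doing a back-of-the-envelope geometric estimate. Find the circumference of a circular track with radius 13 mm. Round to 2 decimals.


Shape: circle
Radius r = 13 mm
Formula: C = 2 * pi * r
C = 2 * pi * 13
C = 26 * pi
C = 81.68
81.68 mm


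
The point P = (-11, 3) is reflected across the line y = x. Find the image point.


Transformation: reflection
Original point: (-11, 3)
Rule for reflection over y = x: (x, y) -> (y, x)
Apply: (-11, 3) -> (3, -11)
(3, -11)


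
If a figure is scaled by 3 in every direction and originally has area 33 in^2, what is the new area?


Linear scale factor k = 3
Original area = 33 in^2
Rule: under a linear scaling by k, areas scale by k^2.
k^2 = 3^2 = 9
New area = 33 * 9
New area = 297
297 in^2


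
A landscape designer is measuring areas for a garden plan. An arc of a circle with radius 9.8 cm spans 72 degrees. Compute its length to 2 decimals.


Shape: circular arc
Radius r = 9.8 cm, Angle = 72 degrees
Formula: L = (angle/360) * 2 * pi * r
2 * pi * r = 19.6 * pi
L = (72/360) * 19.6 * pi
L = 3.92 * pi
L = 12.32
12.32 cm


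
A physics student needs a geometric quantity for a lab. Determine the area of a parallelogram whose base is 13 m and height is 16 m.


Shape: parallelogram
Base b = 13 m, Height h = 16 m
Formula: A = b * h
A = 13 * 16
A = 208
208 m^2


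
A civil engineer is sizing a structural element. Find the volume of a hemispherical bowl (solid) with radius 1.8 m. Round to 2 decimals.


Shape: hemisphere (half of a sphere)
Radius r = 1.8 m
Formula: V = (1/2) * (4/3) * pi * r^3 = (2/3) * pi * r^3
r^3 = 5.832
(2/3) * 5.832 = 3.888
V = 3.888 * pi
V = 12.21
12.21 m^3


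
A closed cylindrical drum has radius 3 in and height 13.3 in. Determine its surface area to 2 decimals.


Shape: closed cylinder
Radius r = 3 in, Height h = 13.3 in
Formula: SA = 2*pi*r^2 + 2*pi*r*h = 2*pi*r*(r + h)
r + h = 16.3
2 * r * (r + h) = 2 * 3 * 16.3 = 97.8
SA = 97.8 * pi
SA = 307.25
307.25 in^2


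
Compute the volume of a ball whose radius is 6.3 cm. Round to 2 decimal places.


Shape: sphere
Radius r = 6.3 cm
Formula: V = (4/3) * pi * r^3
r^3 = 250.047
(4/3) * 250.047 = 333.396
V = 333.396 * pi
V = 1047.39
1047.39 cm^3


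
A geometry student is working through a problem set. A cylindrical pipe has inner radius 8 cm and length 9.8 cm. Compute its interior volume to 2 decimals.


Shape: cylinder
Radius r = 8 cm, Height h = 9.8 cm
Formula: V = pi * r^2 * h
r^2 = 64
V = pi * 64 * 9.8
V = 627.2 * pi
V = 1970.41
1970.41 cm^3


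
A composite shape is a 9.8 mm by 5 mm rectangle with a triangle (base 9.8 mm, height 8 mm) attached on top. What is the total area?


Composite shape: rectangle + triangle
Rectangle area = 9.8 * 5 = 49
Triangle area = 0.5 * 9.8 * 8 = 39.2
Total = 49 + 39.2
Total = 88.2
88.2 mm^2


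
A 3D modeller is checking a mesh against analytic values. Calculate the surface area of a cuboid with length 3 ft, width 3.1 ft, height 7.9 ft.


Shape: rectangular prism
l = 3 ft, w = 3.1 ft, h = 7.9 ft
Formula: SA = 2(lw + lh + wh)
lw = 9.3, lh = 23.7, wh = 24.49
lw + lh + wh = 57.49
SA = 2 * 57.49
SA = 114.98
114.98 ft^2


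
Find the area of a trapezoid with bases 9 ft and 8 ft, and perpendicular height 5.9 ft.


Shape: trapezoid
Parallel sides a = 9 ft, b = 8 ft; Height h = 5.9 ft
Formula: A = (a + b) * h / 2
a + b = 9 + 8 = 17
A = 17 * 5.9 / 2
A = 100.3 / 2
A = 50.15
50.15 ft^2


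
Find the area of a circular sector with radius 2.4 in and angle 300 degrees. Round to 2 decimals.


Shape: circular sector
Radius r = 2.4 in, Angle = 300 degrees
Formula: A = (angle/360) * pi * r^2
r^2 = 5.76
Fraction of circle = 300/360
A = (300/360) * pi * 5.76
A = 4.8 * pi
A = 15.08
15.08 in^2


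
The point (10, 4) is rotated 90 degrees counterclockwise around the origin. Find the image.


Transformation: rotation about the origin
Original point: (10, 4)
Rule for 90 deg counterclockwise: (x, y) -> (-y, x)
Apply: (10, 4) -> (-4, 10)
(-4, 10)


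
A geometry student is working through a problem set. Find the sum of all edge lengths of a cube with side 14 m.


Shape: cube
Side s = 14 m
A cube has 12 edges, all equal.
Formula: total edge length = 12 * s
Total = 12 * 14
Total = 168
168 m


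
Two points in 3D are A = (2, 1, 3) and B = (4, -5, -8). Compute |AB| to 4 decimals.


3D distance between two points
P1 = (2, 1, 3), P2 = (4, -5, -8)
Formula: d = sqrt((x2-x1)^2 + (y2-y1)^2 + (z2-z1)^2)
dx = 4 - 2 = 2
dy = -5 - 1 = -6
dz = -8 - 3 = -11
dx^2 + dy^2 + dz^2 = 4 + 36 + 121 = 161
d = sqrt(161)
d = 12.6886
12.6886 units


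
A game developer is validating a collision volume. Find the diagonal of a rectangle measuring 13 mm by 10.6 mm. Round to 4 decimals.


Shape: rectangle (diagonal via Pythagoras)
Sides: 13 mm and 10.6 mm
Formula: d = sqrt(l^2 + w^2)
l^2 = 169, w^2 = 112.36
l^2 + w^2 = 281.36
d = sqrt(281.36)
d = 16.7738
16.7738 mm


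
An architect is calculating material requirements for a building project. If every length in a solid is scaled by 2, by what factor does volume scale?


Linear scale factor k = 2
Rule: under a linear scaling by k, volumes scale by k^3.
k^3 = 2 * 2 * 2
k^3 = 4 * 2
k^3 = 8
Volume scales by a factor of 8.
8 (dimensionless)


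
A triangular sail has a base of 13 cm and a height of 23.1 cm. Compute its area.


Shape: triangle
Base b = 13 cm, Height h = 23.1 cm
Formula: A = (1/2) * b * h
A = 0.5 * 13 * 23.1
A = 0.5 * 300.3
A = 150.15
150.15 cm^2


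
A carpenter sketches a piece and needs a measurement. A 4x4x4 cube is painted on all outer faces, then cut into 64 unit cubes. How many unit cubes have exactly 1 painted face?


Large cube: 4 x 4 x 4, cut into unit cubes.
n = 4, so n - 2 = 2
Cubes with 1 painted face lie in the interior of each face.
A cube has 6 faces; each contributes (n - 2)^2 = 4 such cubes.
Count = 6 * 4 = 24
24 unit cubes


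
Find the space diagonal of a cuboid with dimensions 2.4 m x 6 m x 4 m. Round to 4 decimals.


Shape: rectangular box (space diagonal)
l = 2.4 m, w = 6 m, h = 4 m
Visualize: the diagonal of the base, then a right triangle with that diagonal and the height.
Formula: d = sqrt(l^2 + w^2 + h^2)
l^2 + w^2 + h^2 = 5.76 + 36 + 16 = 57.76
d = sqrt(57.76)
d = 7.6
7.6 m


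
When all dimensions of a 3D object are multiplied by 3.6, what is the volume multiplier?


Linear scale factor k = 3.6
Rule: under a linear scaling by k, volumes scale by k^3.
k^3 = 3.6 * 3.6 * 3.6
k^3 = 12.96 * 3.6
k^3 = 46.656
Volume scales by a factor of 46.656.
46.656 (dimensionless)


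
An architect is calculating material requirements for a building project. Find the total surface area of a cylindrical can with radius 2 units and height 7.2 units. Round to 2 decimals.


Shape: closed cylinder
Radius r = 2 units, Height h = 7.2 units
Formula: SA = 2*pi*r^2 + 2*pi*r*h = 2*pi*r*(r + h)
r + h = 9.2
2 * r * (r + h) = 2 * 2 * 9.2 = 36.8
SA = 36.8 * pi
SA = 115.61
115.61 units^2


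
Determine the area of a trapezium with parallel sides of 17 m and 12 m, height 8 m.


Shape: trapezoid
Parallel sides a = 17 m, b = 12 m; Height h = 8 m
Formula: A = (a + b) * h / 2
a + b = 17 + 12 = 29
A = 29 * 8 / 2
A = 232 / 2
A = 116
116 m^2


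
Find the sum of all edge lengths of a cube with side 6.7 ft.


Shape: cube
Side s = 6.7 ft
A cube has 12 edges, all equal.
Formula: total edge length = 12 * s
Total = 12 * 6.7
Total = 80.4
80.4 ft


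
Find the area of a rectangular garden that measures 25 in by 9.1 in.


Shape: rectangle
Length l = 25 in, Width w = 9.1 in
Formula: A = l * w
A = 25 * 9.1
A = 227.5
227.5 in^2


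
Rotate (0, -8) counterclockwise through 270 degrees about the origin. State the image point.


Transformation: rotation about the origin
Original point: (0, -8)
Rule for 270 deg counterclockwise: (x, y) -> (y, -x)
Apply: (0, -8) -> (-8, 0)
(-8, 0)


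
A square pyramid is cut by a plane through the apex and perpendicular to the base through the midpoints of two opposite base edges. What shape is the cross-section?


Solid: square pyramid
Cutting plane: through the apex and perpendicular to the base through the midpoints of two opposite base edges
Visualize the intersection of the plane with the solid's surface.
The boundary of the cut region is a isosceles triangle.
isosceles triangle


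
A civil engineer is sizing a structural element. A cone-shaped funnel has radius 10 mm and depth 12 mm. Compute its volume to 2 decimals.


Shape: cone
Radius r = 10 mm, Height h = 12 mm
Formula: V = (1/3) * pi * r^2 * h
r^2 = 100
pi * r^2 * h = pi * 100 * 12 = 1200 * pi
V = 1200 * pi / 3
V = 1256.64
1256.64 mm^3


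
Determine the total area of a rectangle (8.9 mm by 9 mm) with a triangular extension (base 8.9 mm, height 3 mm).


Composite shape: rectangle + triangle
Rectangle area = 8.9 * 9 = 80.1
Triangle area = 0.5 * 8.9 * 3 = 13.35
Total = 80.1 + 13.35
Total = 93.45
93.45 mm^2


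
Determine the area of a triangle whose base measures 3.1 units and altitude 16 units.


Shape: triangle
Base b = 3.1 units, Height h = 16 units
Formula: A = (1/2) * b * h
A = 0.5 * 3.1 * 16
A = 0.5 * 49.6
A = 24.8
24.8 units^2


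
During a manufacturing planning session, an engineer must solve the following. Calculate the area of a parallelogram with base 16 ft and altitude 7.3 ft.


Shape: parallelogram
Base b = 16 ft, Height h = 7.3 ft
Formula: A = b * h
A = 16 * 7.3
A = 116.8
116.8 ft^2


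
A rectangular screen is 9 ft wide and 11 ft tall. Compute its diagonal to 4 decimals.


Shape: rectangle (diagonal via Pythagoras)
Sides: 9 ft and 11 ft
Formula: d = sqrt(l^2 + w^2)
l^2 = 81, w^2 = 121
l^2 + w^2 = 202
d = sqrt(202)
d = 14.2127
14.2127 ft


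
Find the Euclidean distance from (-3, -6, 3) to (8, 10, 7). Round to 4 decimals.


3D distance between two points
P1 = (-3, -6, 3), P2 = (8, 10, 7)
Formula: d = sqrt((x2-x1)^2 + (y2-y1)^2 + (z2-z1)^2)
dx = 8 - -3 = 11
dy = 10 - -6 = 16
dz = 7 - 3 = 4
dx^2 + dy^2 + dz^2 = 121 + 256 + 16 = 393
d = sqrt(393)
d = 19.8242
19.8242 units


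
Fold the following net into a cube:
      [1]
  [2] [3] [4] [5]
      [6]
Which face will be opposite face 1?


Net: cross layout. Take square 3 as the base (bottom).
Fold the four squares in the horizontal row up around 3: 2 -> left, 4 -> right, 5 wraps to the top.
Fold 1 and 6 up from 3: 1 -> back, 6 -> front.
Opposite pairs are therefore: (1, 6), (2, 4), (3, 5).
Face 1 is opposite face 6.
face 6


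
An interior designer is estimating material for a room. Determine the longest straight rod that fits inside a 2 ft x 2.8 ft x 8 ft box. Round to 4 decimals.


Shape: rectangular box (space diagonal)
l = 2 ft, w = 2.8 ft, h = 8 ft
Visualize: the diagonal of the base, then a right triangle with that diagonal and the height.
Formula: d = sqrt(l^2 + w^2 + h^2)
l^2 + w^2 + h^2 = 4 + 7.84 + 64 = 75.84
d = sqrt(75.84)
d = 8.7086
8.7086 ft


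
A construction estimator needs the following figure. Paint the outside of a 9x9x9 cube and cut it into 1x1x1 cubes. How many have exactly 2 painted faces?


Large cube: 9 x 9 x 9, cut into unit cubes.
n = 9, so n - 2 = 7
Cubes with 2 painted faces lie along the edges, excluding corners.
A cube has 12 edges; each contributes (n - 2) = 7 such cubes.
Count = 12 * 7 = 84
84 unit cubes


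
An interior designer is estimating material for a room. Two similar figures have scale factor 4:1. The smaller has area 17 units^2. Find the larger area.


Linear scale factor k = 4
Original area = 17 units^2
Rule: under a linear scaling by k, areas scale by k^2.
k^2 = 4^2 = 16
New area = 17 * 16
New area = 272
272 units^2


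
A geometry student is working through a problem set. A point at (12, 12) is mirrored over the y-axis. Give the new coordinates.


Transformation: reflection
Original point: (12, 12)
Rule for reflection over the y-axis: (x, y) -> (-x, y)
Apply: (12, 12) -> (-12, 12)
(-12, 12)


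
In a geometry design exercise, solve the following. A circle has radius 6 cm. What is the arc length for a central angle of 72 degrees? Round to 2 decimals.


Shape: circular arc
Radius r = 6 cm, Angle = 72 degrees
Formula: L = (angle/360) * 2 * pi * r
2 * pi * r = 12 * pi
L = (72/360) * 12 * pi
L = 2.4 * pi
L = 7.54
7.54 cm


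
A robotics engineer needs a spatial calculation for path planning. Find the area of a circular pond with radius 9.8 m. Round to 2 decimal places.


Shape: circle
Radius r = 9.8 m
Formula: A = pi * r^2
r^2 = 9.8^2 = 96.04
A = pi * 96.04
A = 301.72
301.72 m^2


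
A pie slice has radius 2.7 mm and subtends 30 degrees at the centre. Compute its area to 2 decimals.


Shape: circular sector
Radius r = 2.7 mm, Angle = 30 degrees
Formula: A = (angle/360) * pi * r^2
r^2 = 7.29
Fraction of circle = 30/360
A = (30/360) * pi * 7.29
A = 0.6075 * pi
A = 1.91
1.91 mm^2


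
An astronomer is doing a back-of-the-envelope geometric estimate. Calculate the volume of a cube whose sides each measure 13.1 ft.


Shape: cube
Side s = 13.1 ft
Formula: V = s^3
V = 13.1 * 13.1 * 13.1
V = 171.61 * 13.1
V = 2248.091
2248.091 ft^3


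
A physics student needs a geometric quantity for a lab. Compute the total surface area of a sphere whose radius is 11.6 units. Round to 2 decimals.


Shape: sphere
Radius r = 11.6 units
Formula: SA = 4 * pi * r^2
r^2 = 134.56
SA = 4 * pi * 134.56
SA = 538.24 * pi
SA = 1690.93
1690.93 units^2


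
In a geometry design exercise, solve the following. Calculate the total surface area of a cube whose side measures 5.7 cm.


Shape: cube
Side s = 5.7 cm
A cube has 6 square faces.
Formula: SA = 6 * s^2
s^2 = 32.49
SA = 6 * 32.49
SA = 194.94
194.94 cm^2


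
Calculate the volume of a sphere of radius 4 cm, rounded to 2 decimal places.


Shape: sphere
Radius r = 4 cm
Formula: V = (4/3) * pi * r^3
r^3 = 64
(4/3) * 64 = 85.333333
V = 85.333333 * pi
V = 268.08
268.08 cm^3


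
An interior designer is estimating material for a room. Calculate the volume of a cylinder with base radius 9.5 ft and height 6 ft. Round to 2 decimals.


Shape: cylinder
Radius r = 9.5 ft, Height h = 6 ft
Formula: V = pi * r^2 * h
r^2 = 90.25
V = pi * 90.25 * 6
V = 541.5 * pi
V = 1701.17
1701.17 ft^3


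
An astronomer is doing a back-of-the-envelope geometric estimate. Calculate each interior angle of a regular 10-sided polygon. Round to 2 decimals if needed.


Shape: regular decagon (10 sides)
Formula: interior angle = (n - 2) * 180 / n
(n - 2) = 8
(n - 2) * 180 = 1440
angle = 1440 / 10
angle = 144
144 degrees


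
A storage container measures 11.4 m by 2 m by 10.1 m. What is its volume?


Shape: rectangular prism
l = 11.4 m, w = 2 m, h = 10.1 m
Formula: V = l * w * h
V = 11.4 * 2 * 10.1
V = 22.8 * 10.1
V = 230.28
230.28 m^3


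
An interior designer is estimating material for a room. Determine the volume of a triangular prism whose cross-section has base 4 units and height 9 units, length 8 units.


Shape: triangular prism
Triangle base = 4 units, triangle height = 9 units, prism length L = 8 units
Formula: V = (1/2 * b * h_tri) * L
Cross-section area = 0.5 * 4 * 9 = 18
V = 18 * 8
V = 144
144 units^3


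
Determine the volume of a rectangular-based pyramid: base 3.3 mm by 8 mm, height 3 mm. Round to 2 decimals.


Shape: rectangular pyramid
Base: 3.3 mm x 8 mm, Height h = 3 mm
Formula: V = (1/3) * base_area * h
base_area = 3.3 * 8 = 26.4
base_area * h = 26.4 * 3 = 79.2
V = 79.2 / 3
V = 26.4
26.4 mm^3


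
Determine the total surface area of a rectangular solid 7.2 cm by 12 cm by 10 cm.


Shape: rectangular prism
l = 7.2 cm, w = 12 cm, h = 10 cm
Formula: SA = 2(lw + lh + wh)
lw = 86.4, lh = 72, wh = 120
lw + lh + wh = 278.4
SA = 2 * 278.4
SA = 556.8
556.8 cm^2


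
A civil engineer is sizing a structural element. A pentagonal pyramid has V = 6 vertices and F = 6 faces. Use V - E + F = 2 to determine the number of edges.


Polyhedron: pentagonal pyramid
Euler's formula for convex polyhedra: V - E + F = 2
Given: V = 6 vertices and F = 6 faces
Solve for E:
E = V + F - 2 = 6 + 6 - 2 = 10
10 edges


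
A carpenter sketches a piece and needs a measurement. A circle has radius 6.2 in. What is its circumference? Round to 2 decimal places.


Shape: circle
Radius r = 6.2 in
Formula: C = 2 * pi * r
C = 2 * pi * 6.2
C = 12.4 * pi
C = 38.96
38.96 in


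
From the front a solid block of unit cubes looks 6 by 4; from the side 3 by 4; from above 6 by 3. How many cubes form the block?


Orthographic views of a solid rectangular block:
Front view 6 x 4 -> length = 6, height = 4
Side view 3 x 4 -> width = 3, height = 4 (consistent)
Top view 6 x 3 -> confirms length = 6, width = 3
The block is 6 x 3 x 4.
Total unit cubes = 6 * 3 * 4 = 72
72 unit cubes


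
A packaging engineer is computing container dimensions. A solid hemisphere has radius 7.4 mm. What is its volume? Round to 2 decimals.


Shape: hemisphere (half of a sphere)
Radius r = 7.4 mm
Formula: V = (1/2) * (4/3) * pi * r^3 = (2/3) * pi * r^3
r^3 = 405.224
(2/3) * 405.224 = 270.149333
V = 270.149333 * pi
V = 848.7
848.7 mm^3


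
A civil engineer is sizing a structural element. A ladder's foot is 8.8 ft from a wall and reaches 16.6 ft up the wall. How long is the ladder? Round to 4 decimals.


Shape: right triangle
Legs a = 8.8 ft, b = 16.6 ft
Formula: c = sqrt(a^2 + b^2)
a^2 = 77.44, b^2 = 275.56
a^2 + b^2 = 353
c = sqrt(353)
c = 18.7883
18.7883 ft


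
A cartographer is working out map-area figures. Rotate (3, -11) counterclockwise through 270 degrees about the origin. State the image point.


Transformation: rotation about the origin
Original point: (3, -11)
Rule for 270 deg counterclockwise: (x, y) -> (y, -x)
Apply: (3, -11) -> (-11, -3)
(-11, -3)


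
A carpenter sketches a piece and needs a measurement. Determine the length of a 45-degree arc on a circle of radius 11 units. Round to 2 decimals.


Shape: circular arc
Radius r = 11 units, Angle = 45 degrees
Formula: L = (angle/360) * 2 * pi * r
2 * pi * r = 22 * pi
L = (45/360) * 22 * pi
L = 2.75 * pi
L = 8.64
8.64 units


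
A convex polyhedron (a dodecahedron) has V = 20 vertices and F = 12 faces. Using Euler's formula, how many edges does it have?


Polyhedron: dodecahedron
Euler's formula for convex polyhedra: V - E + F = 2
Given: V = 20 vertices and F = 12 faces
Solve for E:
E = V + F - 2 = 20 + 12 - 2 = 30
30 edges


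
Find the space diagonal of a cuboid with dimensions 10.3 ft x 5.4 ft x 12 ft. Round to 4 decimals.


Shape: rectangular box (space diagonal)
l = 10.3 ft, w = 5.4 ft, h = 12 ft
Visualize: the diagonal of the base, then a right triangle with that diagonal and the height.
Formula: d = sqrt(l^2 + w^2 + h^2)
l^2 + w^2 + h^2 = 106.09 + 29.16 + 144 = 279.25
d = sqrt(279.25)
d = 16.7108
16.7108 ft


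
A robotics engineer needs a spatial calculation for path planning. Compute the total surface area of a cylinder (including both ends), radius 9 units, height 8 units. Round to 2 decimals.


Shape: closed cylinder
Radius r = 9 units, Height h = 8 units
Formula: SA = 2*pi*r^2 + 2*pi*r*h = 2*pi*r*(r + h)
r + h = 17
2 * r * (r + h) = 2 * 9 * 17 = 306
SA = 306 * pi
SA = 961.33
961.33 units^2


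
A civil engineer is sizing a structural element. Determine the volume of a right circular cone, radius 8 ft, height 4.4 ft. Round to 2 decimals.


Shape: cone
Radius r = 8 ft, Height h = 4.4 ft
Formula: V = (1/3) * pi * r^2 * h
r^2 = 64
pi * r^2 * h = pi * 64 * 4.4 = 281.6 * pi
V = 281.6 * pi / 3
V = 294.89
294.89 ft^3


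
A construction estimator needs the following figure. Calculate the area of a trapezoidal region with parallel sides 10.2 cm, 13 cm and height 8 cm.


Shape: trapezoid
Parallel sides a = 10.2 cm, b = 13 cm; Height h = 8 cm
Formula: A = (a + b) * h / 2
a + b = 10.2 + 13 = 23.2
A = 23.2 * 8 / 2
A = 185.6 / 2
A = 92.8
92.8 cm^2


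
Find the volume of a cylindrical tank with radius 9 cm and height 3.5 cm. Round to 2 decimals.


Shape: cylinder
Radius r = 9 cm, Height h = 3.5 cm
Formula: V = pi * r^2 * h
r^2 = 81
V = pi * 81 * 3.5
V = 283.5 * pi
V = 890.64
890.64 cm^3


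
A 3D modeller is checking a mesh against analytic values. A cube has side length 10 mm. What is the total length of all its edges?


Shape: cube
Side s = 10 mm
A cube has 12 edges, all equal.
Formula: total edge length = 12 * s
Total = 12 * 10
Total = 120
120 mm


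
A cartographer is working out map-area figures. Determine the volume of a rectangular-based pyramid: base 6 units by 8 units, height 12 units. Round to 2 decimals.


Shape: rectangular pyramid
Base: 6 units x 8 units, Height h = 12 units
Formula: V = (1/3) * base_area * h
base_area = 6 * 8 = 48
base_area * h = 48 * 12 = 576
V = 576 / 3
V = 192
192 units^3


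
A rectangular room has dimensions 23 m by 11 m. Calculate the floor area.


Shape: rectangle
Length l = 23 m, Width w = 11 m
Formula: A = l * w
A = 23 * 11
A = 253
253 m^2


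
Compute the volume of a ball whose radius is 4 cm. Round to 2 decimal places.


Shape: sphere
Radius r = 4 cm
Formula: V = (4/3) * pi * r^3
r^3 = 64
(4/3) * 64 = 85.333333
V = 85.333333 * pi
V = 268.08
268.08 cm^3


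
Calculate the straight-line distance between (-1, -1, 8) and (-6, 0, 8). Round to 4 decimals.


3D distance between two points
P1 = (-1, -1, 8), P2 = (-6, 0, 8)
Formula: d = sqrt((x2-x1)^2 + (y2-y1)^2 + (z2-z1)^2)
dx = -6 - -1 = -5
dy = 0 - -1 = 1
dz = 8 - 8 = 0
dx^2 + dy^2 + dz^2 = 25 + 1 + 0 = 26
d = sqrt(26)
d = 5.099
5.099 units


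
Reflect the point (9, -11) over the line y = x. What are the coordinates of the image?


Transformation: reflection
Original point: (9, -11)
Rule for reflection over y = x: (x, y) -> (y, x)
Apply: (9, -11) -> (-11, 9)
(-11, 9)


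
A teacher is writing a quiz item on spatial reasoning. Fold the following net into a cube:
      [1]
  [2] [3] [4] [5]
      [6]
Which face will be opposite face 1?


Net: cross layout. Take square 3 as the base (bottom).
Fold the four squares in the horizontal row up around 3: 2 -> left, 4 -> right, 5 wraps to the top.
Fold 1 and 6 up from 3: 1 -> back, 6 -> front.
Opposite pairs are therefore: (1, 6), (2, 4), (3, 5).
Face 1 is opposite face 6.
face 6


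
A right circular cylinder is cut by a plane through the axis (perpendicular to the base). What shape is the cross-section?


Solid: right circular cylinder
Cutting plane: through the axis (perpendicular to the base)
Visualize the intersection of the plane with the solid's surface.
The boundary of the cut region is a rectangle.
rectangle


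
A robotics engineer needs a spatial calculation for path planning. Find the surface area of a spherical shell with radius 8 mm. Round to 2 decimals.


Shape: sphere
Radius r = 8 mm
Formula: SA = 4 * pi * r^2
r^2 = 64
SA = 4 * pi * 64
SA = 256 * pi
SA = 804.25
804.25 mm^2


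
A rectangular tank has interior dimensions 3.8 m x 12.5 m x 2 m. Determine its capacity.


Shape: rectangular prism
l = 3.8 m, w = 12.5 m, h = 2 m
Formula: V = l * w * h
V = 3.8 * 12.5 * 2
V = 47.5 * 2
V = 95
95 m^3


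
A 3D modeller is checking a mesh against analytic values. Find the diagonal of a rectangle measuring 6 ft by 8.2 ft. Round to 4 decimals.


Shape: rectangle (diagonal via Pythagoras)
Sides: 6 ft and 8.2 ft
Formula: d = sqrt(l^2 + w^2)
l^2 = 36, w^2 = 67.24
l^2 + w^2 = 103.24
d = sqrt(103.24)
d = 10.1607
10.1607 ft


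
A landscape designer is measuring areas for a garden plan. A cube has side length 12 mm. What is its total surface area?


Shape: cube
Side s = 12 mm
A cube has 6 square faces.
Formula: SA = 6 * s^2
s^2 = 144
SA = 6 * 144
SA = 864
864 mm^2


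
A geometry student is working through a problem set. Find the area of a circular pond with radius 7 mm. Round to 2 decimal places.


Shape: circle
Radius r = 7 mm
Formula: A = pi * r^2
r^2 = 7^2 = 49
A = pi * 49
A = 153.94
153.94 mm^2


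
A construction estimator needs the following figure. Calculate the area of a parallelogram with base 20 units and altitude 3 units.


Shape: parallelogram
Base b = 20 units, Height h = 3 units
Formula: A = b * h
A = 20 * 3
A = 60
60 units^2


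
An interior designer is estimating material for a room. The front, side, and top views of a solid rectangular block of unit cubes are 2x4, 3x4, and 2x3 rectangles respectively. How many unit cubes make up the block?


Orthographic views of a solid rectangular block:
Front view 2 x 4 -> length = 2, height = 4
Side view 3 x 4 -> width = 3, height = 4 (consistent)
Top view 2 x 3 -> confirms length = 2, width = 3
The block is 2 x 3 x 4.
Total unit cubes = 2 * 3 * 4 = 24
24 unit cubes


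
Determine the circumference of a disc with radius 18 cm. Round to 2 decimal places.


Shape: circle
Radius r = 18 cm
Formula: C = 2 * pi * r
C = 2 * pi * 18
C = 36 * pi
C = 113.1
113.1 cm


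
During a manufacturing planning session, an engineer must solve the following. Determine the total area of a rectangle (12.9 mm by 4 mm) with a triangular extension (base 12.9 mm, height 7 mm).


Composite shape: rectangle + triangle
Rectangle area = 12.9 * 4 = 51.6
Triangle area = 0.5 * 12.9 * 7 = 45.15
Total = 51.6 + 45.15
Total = 96.75
96.75 mm^2


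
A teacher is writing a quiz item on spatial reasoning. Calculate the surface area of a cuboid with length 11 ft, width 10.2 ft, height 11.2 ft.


Shape: rectangular prism
l = 11 ft, w = 10.2 ft, h = 11.2 ft
Formula: SA = 2(lw + lh + wh)
lw = 112.2, lh = 123.2, wh = 114.24
lw + lh + wh = 349.64
SA = 2 * 349.64
SA = 699.28
699.28 ft^2


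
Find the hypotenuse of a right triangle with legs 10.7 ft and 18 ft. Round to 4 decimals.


Shape: right triangle
Legs a = 10.7 ft, b = 18 ft
Formula: c = sqrt(a^2 + b^2)
a^2 = 114.49, b^2 = 324
a^2 + b^2 = 438.49
c = sqrt(438.49)
c = 20.9402
20.9402 ft


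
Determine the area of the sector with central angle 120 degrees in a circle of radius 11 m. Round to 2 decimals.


Shape: circular sector
Radius r = 11 m, Angle = 120 degrees
Formula: A = (angle/360) * pi * r^2
r^2 = 121
Fraction of circle = 120/360
A = (120/360) * pi * 121
A = 40.333333 * pi
A = 126.71
126.71 m^2


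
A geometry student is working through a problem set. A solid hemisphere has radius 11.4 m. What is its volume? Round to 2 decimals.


Shape: hemisphere (half of a sphere)
Radius r = 11.4 m
Formula: V = (1/2) * (4/3) * pi * r^3 = (2/3) * pi * r^3
r^3 = 1481.544
(2/3) * 1481.544 = 987.696
V = 987.696 * pi
V = 3102.94
3102.94 m^3


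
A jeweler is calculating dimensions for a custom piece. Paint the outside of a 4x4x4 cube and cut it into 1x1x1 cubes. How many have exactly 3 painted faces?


Large cube: 4 x 4 x 4, cut into unit cubes.
Cubes with 3 painted faces are at the corners. A cube always has 8 corners.
Count = 8
8 unit cubes


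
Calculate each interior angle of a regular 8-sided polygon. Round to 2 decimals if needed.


Shape: regular octagon (8 sides)
Formula: interior angle = (n - 2) * 180 / n
(n - 2) = 6
(n - 2) * 180 = 1080
angle = 1080 / 8
angle = 135
135 degrees


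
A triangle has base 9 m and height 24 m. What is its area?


Shape: triangle
Base b = 9 m, Height h = 24 m
Formula: A = (1/2) * b * h
A = 0.5 * 9 * 24
A = 0.5 * 216
A = 108
108 m^2


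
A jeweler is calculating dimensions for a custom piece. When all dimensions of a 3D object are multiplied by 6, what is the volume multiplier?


Linear scale factor k = 6
Rule: under a linear scaling by k, volumes scale by k^3.
k^3 = 6 * 6 * 6
k^3 = 36 * 6
k^3 = 216
Volume scales by a factor of 216.
216 (dimensionless)


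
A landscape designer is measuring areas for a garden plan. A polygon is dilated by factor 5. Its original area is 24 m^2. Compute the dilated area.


Linear scale factor k = 5
Original area = 24 m^2
Rule: under a linear scaling by k, areas scale by k^2.
k^2 = 5^2 = 25
New area = 24 * 25
New area = 600
600 m^2


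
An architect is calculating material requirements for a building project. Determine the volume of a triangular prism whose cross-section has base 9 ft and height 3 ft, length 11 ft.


Shape: triangular prism
Triangle base = 9 ft, triangle height = 3 ft, prism length L = 11 ft
Formula: V = (1/2 * b * h_tri) * L
Cross-section area = 0.5 * 9 * 3 = 13.5
V = 13.5 * 11
V = 148.5
148.5 ft^3


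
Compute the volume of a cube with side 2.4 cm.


Shape: cube
Side s = 2.4 cm
Formula: V = s^3
V = 2.4 * 2.4 * 2.4
V = 5.76 * 2.4
V = 13.824
13.824 cm^3


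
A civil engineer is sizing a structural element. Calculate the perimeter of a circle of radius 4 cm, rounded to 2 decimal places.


Shape: circle
Radius r = 4 cm
Formula: C = 2 * pi * r
C = 2 * pi * 4
C = 8 * pi
C = 25.13
25.13 cm


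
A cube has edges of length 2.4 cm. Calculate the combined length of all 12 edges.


Shape: cube
Side s = 2.4 cm
A cube has 12 edges, all equal.
Formula: total edge length = 12 * s
Total = 12 * 2.4
Total = 28.8
28.8 cm


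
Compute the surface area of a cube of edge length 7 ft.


Shape: cube
Side s = 7 ft
A cube has 6 square faces.
Formula: SA = 6 * s^2
s^2 = 49
SA = 6 * 49
SA = 294
294 ft^2


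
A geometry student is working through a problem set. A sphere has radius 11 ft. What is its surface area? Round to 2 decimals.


Shape: sphere
Radius r = 11 ft
Formula: SA = 4 * pi * r^2
r^2 = 121
SA = 4 * pi * 121
SA = 484 * pi
SA = 1520.53
1520.53 ft^2


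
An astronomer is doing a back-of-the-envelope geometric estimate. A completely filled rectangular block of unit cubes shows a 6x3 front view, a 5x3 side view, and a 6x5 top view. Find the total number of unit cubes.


Orthographic views of a solid rectangular block:
Front view 6 x 3 -> length = 6, height = 3
Side view 5 x 3 -> width = 5, height = 3 (consistent)
Top view 6 x 5 -> confirms length = 6, width = 5
The block is 6 x 5 x 3.
Total unit cubes = 6 * 5 * 3 = 90
90 unit cubes


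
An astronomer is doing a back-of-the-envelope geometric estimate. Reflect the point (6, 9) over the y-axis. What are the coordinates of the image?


Transformation: reflection
Original point: (6, 9)
Rule for reflection over the y-axis: (x, y) -> (-x, y)
Apply: (6, 9) -> (-6, 9)
(-6, 9)


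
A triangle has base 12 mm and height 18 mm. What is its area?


Shape: triangle
Base b = 12 mm, Height h = 18 mm
Formula: A = (1/2) * b * h
A = 0.5 * 12 * 18
A = 0.5 * 216
A = 108
108 mm^2


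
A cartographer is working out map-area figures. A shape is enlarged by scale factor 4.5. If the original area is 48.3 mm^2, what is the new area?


Linear scale factor k = 4.5
Original area = 48.3 mm^2
Rule: under a linear scaling by k, areas scale by k^2.
k^2 = 4.5^2 = 20.25
New area = 48.3 * 20.25
New area = 978.075
978.075 mm^2


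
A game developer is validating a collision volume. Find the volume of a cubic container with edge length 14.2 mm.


Shape: cube
Side s = 14.2 mm
Formula: V = s^3
V = 14.2 * 14.2 * 14.2
V = 201.64 * 14.2
V = 2863.288
2863.288 mm^3


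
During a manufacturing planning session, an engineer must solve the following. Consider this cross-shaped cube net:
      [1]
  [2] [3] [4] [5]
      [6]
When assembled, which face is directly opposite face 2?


Net: cross layout. Take square 3 as the base (bottom).
Fold the four squares in the horizontal row up around 3: 2 -> left, 4 -> right, 5 wraps to the top.
Fold 1 and 6 up from 3: 1 -> back, 6 -> front.
Opposite pairs are therefore: (1, 6), (2, 4), (3, 5).
Face 2 is opposite face 4.
face 4


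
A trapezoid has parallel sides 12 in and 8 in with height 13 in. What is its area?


Shape: trapezoid
Parallel sides a = 12 in, b = 8 in; Height h = 13 in
Formula: A = (a + b) * h / 2
a + b = 12 + 8 = 20
A = 20 * 13 / 2
A = 260 / 2
A = 130
130 in^2


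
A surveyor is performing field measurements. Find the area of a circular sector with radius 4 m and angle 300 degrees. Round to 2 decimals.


Shape: circular sector
Radius r = 4 m, Angle = 300 degrees
Formula: A = (angle/360) * pi * r^2
r^2 = 16
Fraction of circle = 300/360
A = (300/360) * pi * 16
A = 13.333333 * pi
A = 41.89
41.89 m^2


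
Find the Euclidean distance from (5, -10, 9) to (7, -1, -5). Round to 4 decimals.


3D distance between two points
P1 = (5, -10, 9), P2 = (7, -1, -5)
Formula: d = sqrt((x2-x1)^2 + (y2-y1)^2 + (z2-z1)^2)
dx = 7 - 5 = 2
dy = -1 - -10 = 9
dz = -5 - 9 = -14
dx^2 + dy^2 + dz^2 = 4 + 81 + 196 = 281
d = sqrt(281)
d = 16.7631
16.7631 units


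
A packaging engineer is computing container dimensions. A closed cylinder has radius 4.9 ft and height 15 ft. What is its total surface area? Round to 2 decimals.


Shape: closed cylinder
Radius r = 4.9 ft, Height h = 15 ft
Formula: SA = 2*pi*r^2 + 2*pi*r*h = 2*pi*r*(r + h)
r + h = 19.9
2 * r * (r + h) = 2 * 4.9 * 19.9 = 195.02
SA = 195.02 * pi
SA = 612.67
612.67 ft^2


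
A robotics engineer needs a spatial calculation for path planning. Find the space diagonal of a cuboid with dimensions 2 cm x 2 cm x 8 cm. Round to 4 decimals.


Shape: rectangular box (space diagonal)
l = 2 cm, w = 2 cm, h = 8 cm
Visualize: the diagonal of the base, then a right triangle with that diagonal and the height.
Formula: d = sqrt(l^2 + w^2 + h^2)
l^2 + w^2 + h^2 = 4 + 4 + 64 = 72
d = sqrt(72)
d = 8.4853
8.4853 cm


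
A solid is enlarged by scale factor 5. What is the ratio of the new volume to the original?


Linear scale factor k = 5
Rule: under a linear scaling by k, volumes scale by k^3.
k^3 = 5 * 5 * 5
k^3 = 25 * 5
k^3 = 125
Volume scales by a factor of 125.
125 (dimensionless)


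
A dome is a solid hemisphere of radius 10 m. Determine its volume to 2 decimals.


Shape: hemisphere (half of a sphere)
Radius r = 10 m
Formula: V = (1/2) * (4/3) * pi * r^3 = (2/3) * pi * r^3
r^3 = 1000
(2/3) * 1000 = 666.666667
V = 666.666667 * pi
V = 2094.4
2094.4 m^3


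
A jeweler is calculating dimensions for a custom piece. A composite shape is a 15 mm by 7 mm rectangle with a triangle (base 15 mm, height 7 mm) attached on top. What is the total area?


Composite shape: rectangle + triangle
Rectangle area = 15 * 7 = 105
Triangle area = 0.5 * 15 * 7 = 52.5
Total = 105 + 52.5
Total = 157.5
157.5 mm^2


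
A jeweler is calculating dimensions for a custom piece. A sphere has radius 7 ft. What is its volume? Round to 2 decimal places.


Shape: sphere
Radius r = 7 ft
Formula: V = (4/3) * pi * r^3
r^3 = 343
(4/3) * 343 = 457.333333
V = 457.333333 * pi
V = 1436.76
1436.76 ft^3


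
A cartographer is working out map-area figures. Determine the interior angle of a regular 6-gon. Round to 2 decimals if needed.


Shape: regular hexagon (6 sides)
Formula: interior angle = (n - 2) * 180 / n
(n - 2) = 4
(n - 2) * 180 = 720
angle = 720 / 6
angle = 120
120 degrees


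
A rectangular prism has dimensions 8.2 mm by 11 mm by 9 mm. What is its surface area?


Shape: rectangular prism
l = 8.2 mm, w = 11 mm, h = 9 mm
Formula: SA = 2(lw + lh + wh)
lw = 90.2, lh = 73.8, wh = 99
lw + lh + wh = 263
SA = 2 * 263
SA = 526
526 mm^2


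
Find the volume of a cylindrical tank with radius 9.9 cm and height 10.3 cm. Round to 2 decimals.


Shape: cylinder
Radius r = 9.9 cm, Height h = 10.3 cm
Formula: V = pi * r^2 * h
r^2 = 98.01
V = pi * 98.01 * 10.3
V = 1009.503 * pi
V = 3171.45
3171.45 cm^3
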